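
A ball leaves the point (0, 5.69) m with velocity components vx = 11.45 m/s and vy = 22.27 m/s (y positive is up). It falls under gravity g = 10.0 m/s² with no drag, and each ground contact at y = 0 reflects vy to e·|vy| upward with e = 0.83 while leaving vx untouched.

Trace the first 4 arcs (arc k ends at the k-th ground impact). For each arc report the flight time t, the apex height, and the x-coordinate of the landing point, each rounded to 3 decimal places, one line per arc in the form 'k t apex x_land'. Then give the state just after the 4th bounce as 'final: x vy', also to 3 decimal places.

1 4.696 30.488 53.773
2 4.099 21.003 100.707
3 3.402 14.469 139.663
4 2.824 9.968 171.996
final: 171.996 11.719

Arc 1: start y=5.690, vy=22.270 → t=4.696, apex=30.488, x_land=53.773, impact vy=-24.693
  bounce: vy ← 0.83·24.693 = 20.495
Arc 2: start y=0.000, vy=20.495 → t=4.099, apex=21.003, x_land=100.707, impact vy=-20.495
  bounce: vy ← 0.83·20.495 = 17.011
Arc 3: start y=0.000, vy=17.011 → t=3.402, apex=14.469, x_land=139.663, impact vy=-17.011
  bounce: vy ← 0.83·17.011 = 14.119
Arc 4: start y=0.000, vy=14.119 → t=2.824, apex=9.968, x_land=171.996, impact vy=-14.119
  bounce: vy ← 0.83·14.119 = 11.719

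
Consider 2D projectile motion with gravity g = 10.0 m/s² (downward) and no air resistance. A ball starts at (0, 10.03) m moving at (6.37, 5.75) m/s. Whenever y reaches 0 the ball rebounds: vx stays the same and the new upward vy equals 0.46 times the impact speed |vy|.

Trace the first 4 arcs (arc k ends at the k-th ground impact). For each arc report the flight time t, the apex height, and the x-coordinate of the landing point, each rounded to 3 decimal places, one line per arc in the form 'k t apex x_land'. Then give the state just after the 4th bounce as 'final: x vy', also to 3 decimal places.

1 2.104 11.683 13.400
2 1.406 2.472 22.358
3 0.647 0.523 26.479
4 0.298 0.111 28.375
final: 28.375 0.684

Arc 1: start y=10.030, vy=5.750 → t=2.104, apex=11.683, x_land=13.400, impact vy=-15.286
  bounce: vy ← 0.46·15.286 = 7.032
Arc 2: start y=0.000, vy=7.032 → t=1.406, apex=2.472, x_land=22.358, impact vy=-7.032
  bounce: vy ← 0.46·7.032 = 3.235
Arc 3: start y=0.000, vy=3.235 → t=0.647, apex=0.523, x_land=26.479, impact vy=-3.235
  bounce: vy ← 0.46·3.235 = 1.488
Arc 4: start y=0.000, vy=1.488 → t=0.298, apex=0.111, x_land=28.375, impact vy=-1.488
  bounce: vy ← 0.46·1.488 = 0.684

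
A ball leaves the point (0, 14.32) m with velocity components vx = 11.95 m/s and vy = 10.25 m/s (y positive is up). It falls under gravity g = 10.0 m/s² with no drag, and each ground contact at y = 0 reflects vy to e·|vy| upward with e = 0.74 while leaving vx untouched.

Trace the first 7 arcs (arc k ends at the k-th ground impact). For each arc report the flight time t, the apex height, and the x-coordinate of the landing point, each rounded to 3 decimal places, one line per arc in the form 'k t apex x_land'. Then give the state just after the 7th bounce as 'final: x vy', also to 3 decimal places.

Arc 1: start y=14.320, vy=10.250 → t=3.004, apex=19.573, x_land=35.892, impact vy=-19.785
  bounce: vy ← 0.74·19.785 = 14.641
Arc 2: start y=0.000, vy=14.641 → t=2.928, apex=10.718, x_land=70.885, impact vy=-14.641
  bounce: vy ← 0.74·14.641 = 10.834
Arc 3: start y=0.000, vy=10.834 → t=2.167, apex=5.869, x_land=96.779, impact vy=-10.834
  bounce: vy ← 0.74·10.834 = 8.018
Arc 4: start y=0.000, vy=8.018 → t=1.604, apex=3.214, x_land=115.941, impact vy=-8.018
  bounce: vy ← 0.74·8.018 = 5.933
Arc 5: start y=0.000, vy=5.933 → t=1.187, apex=1.760, x_land=130.121, impact vy=-5.933
  bounce: vy ← 0.74·5.933 = 4.390
Arc 6: start y=0.000, vy=4.390 → t=0.878, apex=0.964, x_land=140.614, impact vy=-4.390
  bounce: vy ← 0.74·4.390 = 3.249
Arc 7: start y=0.000, vy=3.249 → t=0.650, apex=0.528, x_land=148.379, impact vy=-3.249
  bounce: vy ← 0.74·3.249 = 2.404

1 3.004 19.573 35.892
2 2.928 10.718 70.885
3 2.167 5.869 96.779
4 1.604 3.214 115.941
5 1.187 1.760 130.121
6 0.878 0.964 140.614
7 0.650 0.528 148.379
final: 148.379 2.404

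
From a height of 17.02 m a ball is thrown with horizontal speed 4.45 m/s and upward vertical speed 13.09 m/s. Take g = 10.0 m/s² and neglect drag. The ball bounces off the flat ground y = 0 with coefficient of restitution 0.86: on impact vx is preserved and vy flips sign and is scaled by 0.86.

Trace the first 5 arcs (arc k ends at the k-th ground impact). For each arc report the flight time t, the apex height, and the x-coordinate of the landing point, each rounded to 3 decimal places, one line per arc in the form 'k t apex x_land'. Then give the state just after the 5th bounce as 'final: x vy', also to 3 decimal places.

Arc 1: start y=17.020, vy=13.090 → t=3.571, apex=25.587, x_land=15.892, impact vy=-22.622
  bounce: vy ← 0.86·22.622 = 19.455
Arc 2: start y=0.000, vy=19.455 → t=3.891, apex=18.924, x_land=33.207, impact vy=-19.455
  bounce: vy ← 0.86·19.455 = 16.731
Arc 3: start y=0.000, vy=16.731 → t=3.346, apex=13.997, x_land=48.097, impact vy=-16.731
  bounce: vy ← 0.86·16.731 = 14.389
Arc 4: start y=0.000, vy=14.389 → t=2.878, apex=10.352, x_land=60.903, impact vy=-14.389
  bounce: vy ← 0.86·14.389 = 12.374
Arc 5: start y=0.000, vy=12.374 → t=2.475, apex=7.656, x_land=71.916, impact vy=-12.374
  bounce: vy ← 0.86·12.374 = 10.642

1 3.571 25.587 15.892
2 3.891 18.924 33.207
3 3.346 13.997 48.097
4 2.878 10.352 60.903
5 2.475 7.656 71.916
final: 71.916 10.642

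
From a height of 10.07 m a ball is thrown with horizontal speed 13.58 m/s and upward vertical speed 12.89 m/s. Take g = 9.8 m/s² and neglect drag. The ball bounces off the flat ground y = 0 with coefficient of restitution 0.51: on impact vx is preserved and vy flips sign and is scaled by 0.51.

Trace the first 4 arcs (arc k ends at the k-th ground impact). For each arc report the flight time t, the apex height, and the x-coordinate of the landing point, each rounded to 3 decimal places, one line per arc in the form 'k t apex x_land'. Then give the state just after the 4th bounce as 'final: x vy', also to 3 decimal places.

Arc 1: start y=10.070, vy=12.890 → t=3.261, apex=18.547, x_land=44.282, impact vy=-19.066
  bounce: vy ← 0.51·19.066 = 9.724
Arc 2: start y=0.000, vy=9.724 → t=1.984, apex=4.824, x_land=71.231, impact vy=-9.724
  bounce: vy ← 0.51·9.724 = 4.959
Arc 3: start y=0.000, vy=4.959 → t=1.012, apex=1.255, x_land=84.975, impact vy=-4.959
  bounce: vy ← 0.51·4.959 = 2.529
Arc 4: start y=0.000, vy=2.529 → t=0.516, apex=0.326, x_land=91.984, impact vy=-2.529
  bounce: vy ← 0.51·2.529 = 1.290

1 3.261 18.547 44.282
2 1.984 4.824 71.231
3 1.012 1.255 84.975
4 0.516 0.326 91.984
final: 91.984 1.290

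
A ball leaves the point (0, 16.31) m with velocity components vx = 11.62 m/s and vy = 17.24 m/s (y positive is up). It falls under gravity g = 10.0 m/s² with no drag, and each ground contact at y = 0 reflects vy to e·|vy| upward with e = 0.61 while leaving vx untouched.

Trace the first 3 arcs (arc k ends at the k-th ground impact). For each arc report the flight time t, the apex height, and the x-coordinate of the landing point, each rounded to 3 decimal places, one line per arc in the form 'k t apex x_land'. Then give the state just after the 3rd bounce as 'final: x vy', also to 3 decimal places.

1 4.221 31.171 49.046
2 3.046 11.599 84.442
3 1.858 4.316 106.034
final: 106.034 5.667

Arc 1: start y=16.310, vy=17.240 → t=4.221, apex=31.171, x_land=49.046, impact vy=-24.968
  bounce: vy ← 0.61·24.968 = 15.231
Arc 2: start y=0.000, vy=15.231 → t=3.046, apex=11.599, x_land=84.442, impact vy=-15.231
  bounce: vy ← 0.61·15.231 = 9.291
Arc 3: start y=0.000, vy=9.291 → t=1.858, apex=4.316, x_land=106.034, impact vy=-9.291
  bounce: vy ← 0.61·9.291 = 5.667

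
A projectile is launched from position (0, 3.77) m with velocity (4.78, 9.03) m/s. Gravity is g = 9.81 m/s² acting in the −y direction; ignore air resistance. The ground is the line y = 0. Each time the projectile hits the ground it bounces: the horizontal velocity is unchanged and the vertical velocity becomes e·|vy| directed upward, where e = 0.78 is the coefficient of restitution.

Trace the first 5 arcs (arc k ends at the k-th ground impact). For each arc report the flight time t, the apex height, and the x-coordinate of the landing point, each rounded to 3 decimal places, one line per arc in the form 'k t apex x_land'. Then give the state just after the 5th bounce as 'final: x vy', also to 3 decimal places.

1 2.192 7.926 10.476
2 1.983 4.822 19.955
3 1.547 2.934 27.349
4 1.206 1.785 33.116
5 0.941 1.086 37.614
final: 37.614 3.600

Arc 1: start y=3.770, vy=9.030 → t=2.192, apex=7.926, x_land=10.476, impact vy=-12.470
  bounce: vy ← 0.78·12.470 = 9.727
Arc 2: start y=0.000, vy=9.727 → t=1.983, apex=4.822, x_land=19.955, impact vy=-9.727
  bounce: vy ← 0.78·9.727 = 7.587
Arc 3: start y=0.000, vy=7.587 → t=1.547, apex=2.934, x_land=27.349, impact vy=-7.587
  bounce: vy ← 0.78·7.587 = 5.918
Arc 4: start y=0.000, vy=5.918 → t=1.206, apex=1.785, x_land=33.116, impact vy=-5.918
  bounce: vy ← 0.78·5.918 = 4.616
Arc 5: start y=0.000, vy=4.616 → t=0.941, apex=1.086, x_land=37.614, impact vy=-4.616
  bounce: vy ← 0.78·4.616 = 3.600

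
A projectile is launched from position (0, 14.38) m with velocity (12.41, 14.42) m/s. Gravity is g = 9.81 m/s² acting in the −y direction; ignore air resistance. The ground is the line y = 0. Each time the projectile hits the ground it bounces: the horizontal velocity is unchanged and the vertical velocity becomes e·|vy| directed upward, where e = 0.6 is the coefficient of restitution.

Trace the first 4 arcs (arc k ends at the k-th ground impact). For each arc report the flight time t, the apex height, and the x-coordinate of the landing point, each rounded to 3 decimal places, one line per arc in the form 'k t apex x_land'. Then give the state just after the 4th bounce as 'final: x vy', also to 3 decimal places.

1 3.727 24.978 46.247
2 2.708 8.992 79.852
3 1.625 3.237 100.016
4 0.975 1.165 112.114
final: 112.114 2.869

Arc 1: start y=14.380, vy=14.420 → t=3.727, apex=24.978, x_land=46.247, impact vy=-22.138
  bounce: vy ← 0.6·22.138 = 13.283
Arc 2: start y=0.000, vy=13.283 → t=2.708, apex=8.992, x_land=79.852, impact vy=-13.283
  bounce: vy ← 0.6·13.283 = 7.970
Arc 3: start y=0.000, vy=7.970 → t=1.625, apex=3.237, x_land=100.016, impact vy=-7.970
  bounce: vy ← 0.6·7.970 = 4.782
Arc 4: start y=0.000, vy=4.782 → t=0.975, apex=1.165, x_land=112.114, impact vy=-4.782
  bounce: vy ← 0.6·4.782 = 2.869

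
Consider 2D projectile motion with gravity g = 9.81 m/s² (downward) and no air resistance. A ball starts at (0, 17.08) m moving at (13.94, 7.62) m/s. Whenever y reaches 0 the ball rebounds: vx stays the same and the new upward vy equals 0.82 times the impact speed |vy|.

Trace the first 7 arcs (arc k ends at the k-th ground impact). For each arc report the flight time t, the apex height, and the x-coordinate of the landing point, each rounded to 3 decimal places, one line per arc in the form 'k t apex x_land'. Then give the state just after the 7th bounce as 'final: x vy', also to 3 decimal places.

1 2.798 20.039 39.004
2 3.315 13.475 85.214
3 2.718 9.060 123.106
4 2.229 6.092 154.177
5 1.828 4.096 179.655
6 1.499 2.754 200.547
7 1.229 1.852 217.679
final: 217.679 4.943

Arc 1: start y=17.080, vy=7.620 → t=2.798, apex=20.039, x_land=39.004, impact vy=-19.829
  bounce: vy ← 0.82·19.829 = 16.259
Arc 2: start y=0.000, vy=16.259 → t=3.315, apex=13.475, x_land=85.214, impact vy=-16.259
  bounce: vy ← 0.82·16.259 = 13.333
Arc 3: start y=0.000, vy=13.333 → t=2.718, apex=9.060, x_land=123.106, impact vy=-13.333
  bounce: vy ← 0.82·13.333 = 10.933
Arc 4: start y=0.000, vy=10.933 → t=2.229, apex=6.092, x_land=154.177, impact vy=-10.933
  bounce: vy ← 0.82·10.933 = 8.965
Arc 5: start y=0.000, vy=8.965 → t=1.828, apex=4.096, x_land=179.655, impact vy=-8.965
  bounce: vy ← 0.82·8.965 = 7.351
Arc 6: start y=0.000, vy=7.351 → t=1.499, apex=2.754, x_land=200.547, impact vy=-7.351
  bounce: vy ← 0.82·7.351 = 6.028
Arc 7: start y=0.000, vy=6.028 → t=1.229, apex=1.852, x_land=217.679, impact vy=-6.028
  bounce: vy ← 0.82·6.028 = 4.943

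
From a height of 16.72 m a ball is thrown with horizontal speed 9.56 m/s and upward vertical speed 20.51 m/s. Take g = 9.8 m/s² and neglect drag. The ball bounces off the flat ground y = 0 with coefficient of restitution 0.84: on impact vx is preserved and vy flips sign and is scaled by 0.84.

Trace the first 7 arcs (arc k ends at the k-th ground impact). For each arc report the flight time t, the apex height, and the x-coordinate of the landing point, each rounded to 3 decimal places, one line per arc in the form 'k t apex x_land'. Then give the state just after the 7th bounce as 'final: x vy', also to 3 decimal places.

1 4.884 38.182 46.694
2 4.690 26.941 91.527
3 3.939 19.010 129.187
4 3.309 13.413 160.822
5 2.780 9.464 187.394
6 2.335 6.678 209.716
7 1.961 4.712 228.465
final: 228.465 8.073

Arc 1: start y=16.720, vy=20.510 → t=4.884, apex=38.182, x_land=46.694, impact vy=-27.356
  bounce: vy ← 0.84·27.356 = 22.979
Arc 2: start y=0.000, vy=22.979 → t=4.690, apex=26.941, x_land=91.527, impact vy=-22.979
  bounce: vy ← 0.84·22.979 = 19.303
Arc 3: start y=0.000, vy=19.303 → t=3.939, apex=19.010, x_land=129.187, impact vy=-19.303
  bounce: vy ← 0.84·19.303 = 16.214
Arc 4: start y=0.000, vy=16.214 → t=3.309, apex=13.413, x_land=160.822, impact vy=-16.214
  bounce: vy ← 0.84·16.214 = 13.620
Arc 5: start y=0.000, vy=13.620 → t=2.780, apex=9.464, x_land=187.394, impact vy=-13.620
  bounce: vy ← 0.84·13.620 = 11.441
Arc 6: start y=0.000, vy=11.441 → t=2.335, apex=6.678, x_land=209.716, impact vy=-11.441
  bounce: vy ← 0.84·11.441 = 9.610
Arc 7: start y=0.000, vy=9.610 → t=1.961, apex=4.712, x_land=228.465, impact vy=-9.610
  bounce: vy ← 0.84·9.610 = 8.073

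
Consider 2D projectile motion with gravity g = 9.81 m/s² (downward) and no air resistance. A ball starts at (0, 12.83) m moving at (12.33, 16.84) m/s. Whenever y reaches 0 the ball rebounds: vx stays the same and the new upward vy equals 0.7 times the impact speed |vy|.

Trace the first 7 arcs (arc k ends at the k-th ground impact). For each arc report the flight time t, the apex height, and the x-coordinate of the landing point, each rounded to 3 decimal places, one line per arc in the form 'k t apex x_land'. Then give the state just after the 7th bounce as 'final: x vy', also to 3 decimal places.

Arc 1: start y=12.830, vy=16.840 → t=4.075, apex=27.284, x_land=50.246, impact vy=-23.137
  bounce: vy ← 0.7·23.137 = 16.196
Arc 2: start y=0.000, vy=16.196 → t=3.302, apex=13.369, x_land=90.958, impact vy=-16.196
  bounce: vy ← 0.7·16.196 = 11.337
Arc 3: start y=0.000, vy=11.337 → t=2.311, apex=6.551, x_land=119.457, impact vy=-11.337
  bounce: vy ← 0.7·11.337 = 7.936
Arc 4: start y=0.000, vy=7.936 → t=1.618, apex=3.210, x_land=139.406, impact vy=-7.936
  bounce: vy ← 0.7·7.936 = 5.555
Arc 5: start y=0.000, vy=5.555 → t=1.133, apex=1.573, x_land=153.370, impact vy=-5.555
  bounce: vy ← 0.7·5.555 = 3.889
Arc 6: start y=0.000, vy=3.889 → t=0.793, apex=0.771, x_land=163.145, impact vy=-3.889
  bounce: vy ← 0.7·3.889 = 2.722
Arc 7: start y=0.000, vy=2.722 → t=0.555, apex=0.378, x_land=169.988, impact vy=-2.722
  bounce: vy ← 0.7·2.722 = 1.905

1 4.075 27.284 50.246
2 3.302 13.369 90.958
3 2.311 6.551 119.457
4 1.618 3.210 139.406
5 1.133 1.573 153.370
6 0.793 0.771 163.145
7 0.555 0.378 169.988
final: 169.988 1.905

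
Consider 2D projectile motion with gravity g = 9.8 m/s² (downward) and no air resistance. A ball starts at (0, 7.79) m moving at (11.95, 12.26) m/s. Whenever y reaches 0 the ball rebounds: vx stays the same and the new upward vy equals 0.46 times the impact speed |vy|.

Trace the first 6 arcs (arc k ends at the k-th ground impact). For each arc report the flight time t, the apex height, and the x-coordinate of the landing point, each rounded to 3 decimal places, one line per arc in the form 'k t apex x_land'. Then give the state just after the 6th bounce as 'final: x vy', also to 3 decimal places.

1 3.027 15.459 36.175
2 1.634 3.271 55.703
3 0.752 0.692 64.685
4 0.346 0.146 68.817
5 0.159 0.031 70.718
6 0.073 0.007 71.592
final: 71.592 0.165

Arc 1: start y=7.790, vy=12.260 → t=3.027, apex=15.459, x_land=36.175, impact vy=-17.407
  bounce: vy ← 0.46·17.407 = 8.007
Arc 2: start y=0.000, vy=8.007 → t=1.634, apex=3.271, x_land=55.703, impact vy=-8.007
  bounce: vy ← 0.46·8.007 = 3.683
Arc 3: start y=0.000, vy=3.683 → t=0.752, apex=0.692, x_land=64.685, impact vy=-3.683
  bounce: vy ← 0.46·3.683 = 1.694
Arc 4: start y=0.000, vy=1.694 → t=0.346, apex=0.146, x_land=68.817, impact vy=-1.694
  bounce: vy ← 0.46·1.694 = 0.779
Arc 5: start y=0.000, vy=0.779 → t=0.159, apex=0.031, x_land=70.718, impact vy=-0.779
  bounce: vy ← 0.46·0.779 = 0.359
Arc 6: start y=0.000, vy=0.359 → t=0.073, apex=0.007, x_land=71.592, impact vy=-0.359
  bounce: vy ← 0.46·0.359 = 0.165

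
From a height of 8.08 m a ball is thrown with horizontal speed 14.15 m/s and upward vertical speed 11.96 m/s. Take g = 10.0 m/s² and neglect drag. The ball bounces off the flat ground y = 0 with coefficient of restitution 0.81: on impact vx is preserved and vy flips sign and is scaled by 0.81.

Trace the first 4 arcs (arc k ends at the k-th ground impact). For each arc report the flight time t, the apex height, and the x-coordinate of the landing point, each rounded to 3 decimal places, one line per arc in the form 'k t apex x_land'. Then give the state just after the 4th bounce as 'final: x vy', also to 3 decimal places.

Arc 1: start y=8.080, vy=11.960 → t=2.941, apex=15.232, x_land=41.621, impact vy=-17.454
  bounce: vy ← 0.81·17.454 = 14.138
Arc 2: start y=0.000, vy=14.138 → t=2.828, apex=9.994, x_land=81.631, impact vy=-14.138
  bounce: vy ← 0.81·14.138 = 11.452
Arc 3: start y=0.000, vy=11.452 → t=2.290, apex=6.557, x_land=114.038, impact vy=-11.452
  bounce: vy ← 0.81·11.452 = 9.276
Arc 4: start y=0.000, vy=9.276 → t=1.855, apex=4.302, x_land=140.289, impact vy=-9.276
  bounce: vy ← 0.81·9.276 = 7.513

1 2.941 15.232 41.621
2 2.828 9.994 81.631
3 2.290 6.557 114.038
4 1.855 4.302 140.289
final: 140.289 7.513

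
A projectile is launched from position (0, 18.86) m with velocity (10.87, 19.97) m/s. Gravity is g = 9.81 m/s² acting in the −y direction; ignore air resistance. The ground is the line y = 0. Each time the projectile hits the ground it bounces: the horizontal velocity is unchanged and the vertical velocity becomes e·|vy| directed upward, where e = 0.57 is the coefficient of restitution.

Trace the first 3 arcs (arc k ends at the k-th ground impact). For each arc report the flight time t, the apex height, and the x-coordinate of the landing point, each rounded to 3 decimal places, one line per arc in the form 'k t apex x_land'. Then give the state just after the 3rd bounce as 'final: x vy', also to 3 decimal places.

Arc 1: start y=18.860, vy=19.970 → t=4.862, apex=39.186, x_land=52.852, impact vy=-27.728
  bounce: vy ← 0.57·27.728 = 15.805
Arc 2: start y=0.000, vy=15.805 → t=3.222, apex=12.732, x_land=87.877, impact vy=-15.805
  bounce: vy ← 0.57·15.805 = 9.009
Arc 3: start y=0.000, vy=9.009 → t=1.837, apex=4.137, x_land=107.841, impact vy=-9.009
  bounce: vy ← 0.57·9.009 = 5.135

1 4.862 39.186 52.852
2 3.222 12.732 87.877
3 1.837 4.137 107.841
final: 107.841 5.135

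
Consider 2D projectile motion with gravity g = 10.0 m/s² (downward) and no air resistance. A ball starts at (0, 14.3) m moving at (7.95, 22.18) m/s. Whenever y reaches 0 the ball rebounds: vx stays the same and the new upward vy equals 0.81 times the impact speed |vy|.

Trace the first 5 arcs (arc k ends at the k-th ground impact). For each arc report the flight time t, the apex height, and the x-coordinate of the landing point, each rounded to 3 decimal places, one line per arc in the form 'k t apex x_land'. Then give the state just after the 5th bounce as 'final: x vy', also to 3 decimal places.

1 5.007 38.898 39.807
2 4.518 25.521 75.729
3 3.660 16.744 104.826
4 2.965 10.986 128.394
5 2.401 7.208 147.484
final: 147.484 9.725

Arc 1: start y=14.300, vy=22.180 → t=5.007, apex=38.898, x_land=39.807, impact vy=-27.892
  bounce: vy ← 0.81·27.892 = 22.592
Arc 2: start y=0.000, vy=22.592 → t=4.518, apex=25.521, x_land=75.729, impact vy=-22.592
  bounce: vy ← 0.81·22.592 = 18.300
Arc 3: start y=0.000, vy=18.300 → t=3.660, apex=16.744, x_land=104.826, impact vy=-18.300
  bounce: vy ← 0.81·18.300 = 14.823
Arc 4: start y=0.000, vy=14.823 → t=2.965, apex=10.986, x_land=128.394, impact vy=-14.823
  bounce: vy ← 0.81·14.823 = 12.007
Arc 5: start y=0.000, vy=12.007 → t=2.401, apex=7.208, x_land=147.484, impact vy=-12.007
  bounce: vy ← 0.81·12.007 = 9.725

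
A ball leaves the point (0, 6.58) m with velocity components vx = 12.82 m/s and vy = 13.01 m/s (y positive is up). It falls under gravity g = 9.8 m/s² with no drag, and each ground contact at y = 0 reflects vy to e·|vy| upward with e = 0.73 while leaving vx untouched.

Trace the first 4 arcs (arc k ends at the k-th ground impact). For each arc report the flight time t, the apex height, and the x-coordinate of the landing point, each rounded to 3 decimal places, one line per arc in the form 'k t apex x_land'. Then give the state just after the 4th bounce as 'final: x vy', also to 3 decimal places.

Arc 1: start y=6.580, vy=13.010 → t=3.090, apex=15.216, x_land=39.610, impact vy=-17.269
  bounce: vy ← 0.73·17.269 = 12.607
Arc 2: start y=0.000, vy=12.607 → t=2.573, apex=8.108, x_land=72.593, impact vy=-12.607
  bounce: vy ← 0.73·12.607 = 9.203
Arc 3: start y=0.000, vy=9.203 → t=1.878, apex=4.321, x_land=96.671, impact vy=-9.203
  bounce: vy ← 0.73·9.203 = 6.718
Arc 4: start y=0.000, vy=6.718 → t=1.371, apex=2.303, x_land=114.247, impact vy=-6.718
  bounce: vy ← 0.73·6.718 = 4.904

1 3.090 15.216 39.610
2 2.573 8.108 72.593
3 1.878 4.321 96.671
4 1.371 2.303 114.247
final: 114.247 4.904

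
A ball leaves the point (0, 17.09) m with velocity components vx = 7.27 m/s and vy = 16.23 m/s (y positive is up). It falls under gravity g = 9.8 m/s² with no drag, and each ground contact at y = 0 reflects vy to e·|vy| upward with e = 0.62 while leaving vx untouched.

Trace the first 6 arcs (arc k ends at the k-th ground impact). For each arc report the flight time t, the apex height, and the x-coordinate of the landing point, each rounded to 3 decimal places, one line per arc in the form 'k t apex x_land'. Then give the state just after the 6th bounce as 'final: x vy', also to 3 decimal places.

1 4.152 30.529 30.187
2 3.095 11.736 52.688
3 1.919 4.511 66.640
4 1.190 1.734 75.289
5 0.738 0.667 80.652
6 0.457 0.256 83.977
final: 83.977 1.389

Arc 1: start y=17.090, vy=16.230 → t=4.152, apex=30.529, x_land=30.187, impact vy=-24.462
  bounce: vy ← 0.62·24.462 = 15.166
Arc 2: start y=0.000, vy=15.166 → t=3.095, apex=11.736, x_land=52.688, impact vy=-15.166
  bounce: vy ← 0.62·15.166 = 9.403
Arc 3: start y=0.000, vy=9.403 → t=1.919, apex=4.511, x_land=66.640, impact vy=-9.403
  bounce: vy ← 0.62·9.403 = 5.830
Arc 4: start y=0.000, vy=5.830 → t=1.190, apex=1.734, x_land=75.289, impact vy=-5.830
  bounce: vy ← 0.62·5.830 = 3.615
Arc 5: start y=0.000, vy=3.615 → t=0.738, apex=0.667, x_land=80.652, impact vy=-3.615
  bounce: vy ← 0.62·3.615 = 2.241
Arc 6: start y=0.000, vy=2.241 → t=0.457, apex=0.256, x_land=83.977, impact vy=-2.241
  bounce: vy ← 0.62·2.241 = 1.389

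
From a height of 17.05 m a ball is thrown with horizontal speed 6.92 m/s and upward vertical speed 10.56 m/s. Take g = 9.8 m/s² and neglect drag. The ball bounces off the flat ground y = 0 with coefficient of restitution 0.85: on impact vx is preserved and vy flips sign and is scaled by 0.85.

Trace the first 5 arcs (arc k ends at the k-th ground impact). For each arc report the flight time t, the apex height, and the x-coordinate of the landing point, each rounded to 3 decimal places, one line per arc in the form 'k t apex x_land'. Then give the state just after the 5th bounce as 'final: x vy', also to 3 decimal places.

Arc 1: start y=17.050, vy=10.560 → t=3.232, apex=22.739, x_land=22.364, impact vy=-21.111
  bounce: vy ← 0.85·21.111 = 17.945
Arc 2: start y=0.000, vy=17.945 → t=3.662, apex=16.429, x_land=47.706, impact vy=-17.945
  bounce: vy ← 0.85·17.945 = 15.253
Arc 3: start y=0.000, vy=15.253 → t=3.113, apex=11.870, x_land=69.247, impact vy=-15.253
  bounce: vy ← 0.85·15.253 = 12.965
Arc 4: start y=0.000, vy=12.965 → t=2.646, apex=8.576, x_land=87.557, impact vy=-12.965
  bounce: vy ← 0.85·12.965 = 11.020
Arc 5: start y=0.000, vy=11.020 → t=2.249, apex=6.196, x_land=103.121, impact vy=-11.020
  bounce: vy ← 0.85·11.020 = 9.367

1 3.232 22.739 22.364
2 3.662 16.429 47.706
3 3.113 11.870 69.247
4 2.646 8.576 87.557
5 2.249 6.196 103.121
final: 103.121 9.367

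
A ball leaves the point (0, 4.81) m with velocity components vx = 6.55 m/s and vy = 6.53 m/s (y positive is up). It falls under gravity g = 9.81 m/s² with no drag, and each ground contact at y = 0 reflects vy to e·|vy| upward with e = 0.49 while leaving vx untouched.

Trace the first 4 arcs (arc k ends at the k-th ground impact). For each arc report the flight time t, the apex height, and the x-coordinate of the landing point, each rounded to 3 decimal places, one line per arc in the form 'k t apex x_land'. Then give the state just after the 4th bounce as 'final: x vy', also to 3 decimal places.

Arc 1: start y=4.810, vy=6.530 → t=1.859, apex=6.983, x_land=12.175, impact vy=-11.705
  bounce: vy ← 0.49·11.705 = 5.736
Arc 2: start y=0.000, vy=5.736 → t=1.169, apex=1.677, x_land=19.835, impact vy=-5.736
  bounce: vy ← 0.49·5.736 = 2.810
Arc 3: start y=0.000, vy=2.810 → t=0.573, apex=0.403, x_land=23.588, impact vy=-2.810
  bounce: vy ← 0.49·2.810 = 1.377
Arc 4: start y=0.000, vy=1.377 → t=0.281, apex=0.097, x_land=25.426, impact vy=-1.377
  bounce: vy ← 0.49·1.377 = 0.675

1 1.859 6.983 12.175
2 1.169 1.677 19.835
3 0.573 0.403 23.588
4 0.281 0.097 25.426
final: 25.426 0.675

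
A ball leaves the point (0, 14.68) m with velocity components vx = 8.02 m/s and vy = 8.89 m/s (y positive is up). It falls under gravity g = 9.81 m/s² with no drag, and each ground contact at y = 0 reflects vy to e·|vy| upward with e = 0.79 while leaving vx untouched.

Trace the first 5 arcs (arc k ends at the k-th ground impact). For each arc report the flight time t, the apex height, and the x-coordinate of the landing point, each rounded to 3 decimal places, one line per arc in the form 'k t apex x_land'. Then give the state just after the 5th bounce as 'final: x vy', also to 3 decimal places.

1 2.859 18.708 22.931
2 3.086 11.676 47.678
3 2.438 7.287 67.228
4 1.926 4.548 82.673
5 1.521 2.838 94.874
final: 94.874 5.895

Arc 1: start y=14.680, vy=8.890 → t=2.859, apex=18.708, x_land=22.931, impact vy=-19.159
  bounce: vy ← 0.79·19.159 = 15.135
Arc 2: start y=0.000, vy=15.135 → t=3.086, apex=11.676, x_land=47.678, impact vy=-15.135
  bounce: vy ← 0.79·15.135 = 11.957
Arc 3: start y=0.000, vy=11.957 → t=2.438, apex=7.287, x_land=67.228, impact vy=-11.957
  bounce: vy ← 0.79·11.957 = 9.446
Arc 4: start y=0.000, vy=9.446 → t=1.926, apex=4.548, x_land=82.673, impact vy=-9.446
  bounce: vy ← 0.79·9.446 = 7.462
Arc 5: start y=0.000, vy=7.462 → t=1.521, apex=2.838, x_land=94.874, impact vy=-7.462
  bounce: vy ← 0.79·7.462 = 5.895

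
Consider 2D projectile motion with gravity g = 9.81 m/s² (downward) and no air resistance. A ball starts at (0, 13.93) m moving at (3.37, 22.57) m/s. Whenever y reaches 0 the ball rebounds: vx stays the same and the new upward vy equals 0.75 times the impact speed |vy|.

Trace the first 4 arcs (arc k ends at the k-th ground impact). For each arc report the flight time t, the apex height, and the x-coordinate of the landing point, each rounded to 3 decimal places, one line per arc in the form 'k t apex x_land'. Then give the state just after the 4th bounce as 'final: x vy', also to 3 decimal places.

Arc 1: start y=13.930, vy=22.570 → t=5.153, apex=39.894, x_land=17.364, impact vy=-27.977
  bounce: vy ← 0.75·27.977 = 20.983
Arc 2: start y=0.000, vy=20.983 → t=4.278, apex=22.440, x_land=31.781, impact vy=-20.983
  bounce: vy ← 0.75·20.983 = 15.737
Arc 3: start y=0.000, vy=15.737 → t=3.208, apex=12.623, x_land=42.593, impact vy=-15.737
  bounce: vy ← 0.75·15.737 = 11.803
Arc 4: start y=0.000, vy=11.803 → t=2.406, apex=7.100, x_land=50.702, impact vy=-11.803
  bounce: vy ← 0.75·11.803 = 8.852

1 5.153 39.894 17.364
2 4.278 22.440 31.781
3 3.208 12.623 42.593
4 2.406 7.100 50.702
final: 50.702 8.852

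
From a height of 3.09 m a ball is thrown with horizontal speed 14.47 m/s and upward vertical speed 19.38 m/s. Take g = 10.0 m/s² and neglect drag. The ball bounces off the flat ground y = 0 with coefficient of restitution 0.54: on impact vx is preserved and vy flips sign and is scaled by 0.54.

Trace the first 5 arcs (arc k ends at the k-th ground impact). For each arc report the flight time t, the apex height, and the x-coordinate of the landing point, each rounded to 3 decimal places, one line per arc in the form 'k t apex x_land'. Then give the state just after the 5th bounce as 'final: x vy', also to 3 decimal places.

1 4.029 21.869 58.305
2 2.259 6.377 90.988
3 1.220 1.860 108.637
4 0.659 0.542 118.167
5 0.356 0.158 123.314
final: 123.314 0.960

Arc 1: start y=3.090, vy=19.380 → t=4.029, apex=21.869, x_land=58.305, impact vy=-20.914
  bounce: vy ← 0.54·20.914 = 11.293
Arc 2: start y=0.000, vy=11.293 → t=2.259, apex=6.377, x_land=90.988, impact vy=-11.293
  bounce: vy ← 0.54·11.293 = 6.098
Arc 3: start y=0.000, vy=6.098 → t=1.220, apex=1.860, x_land=108.637, impact vy=-6.098
  bounce: vy ← 0.54·6.098 = 3.293
Arc 4: start y=0.000, vy=3.293 → t=0.659, apex=0.542, x_land=118.167, impact vy=-3.293
  bounce: vy ← 0.54·3.293 = 1.778
Arc 5: start y=0.000, vy=1.778 → t=0.356, apex=0.158, x_land=123.314, impact vy=-1.778
  bounce: vy ← 0.54·1.778 = 0.960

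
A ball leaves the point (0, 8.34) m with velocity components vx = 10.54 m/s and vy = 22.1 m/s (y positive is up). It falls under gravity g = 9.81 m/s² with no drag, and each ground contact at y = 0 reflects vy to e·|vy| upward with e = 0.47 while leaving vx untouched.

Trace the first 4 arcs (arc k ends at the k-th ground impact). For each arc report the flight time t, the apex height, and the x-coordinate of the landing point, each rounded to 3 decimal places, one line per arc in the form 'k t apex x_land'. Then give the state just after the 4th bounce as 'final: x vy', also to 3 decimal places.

Arc 1: start y=8.340, vy=22.100 → t=4.856, apex=33.233, x_land=51.180, impact vy=-25.535
  bounce: vy ← 0.47·25.535 = 12.001
Arc 2: start y=0.000, vy=12.001 → t=2.447, apex=7.341, x_land=76.969, impact vy=-12.001
  bounce: vy ← 0.47·12.001 = 5.641
Arc 3: start y=0.000, vy=5.641 → t=1.150, apex=1.622, x_land=89.090, impact vy=-5.641
  bounce: vy ← 0.47·5.641 = 2.651
Arc 4: start y=0.000, vy=2.651 → t=0.540, apex=0.358, x_land=94.787, impact vy=-2.651
  bounce: vy ← 0.47·2.651 = 1.246

1 4.856 33.233 51.180
2 2.447 7.341 76.969
3 1.150 1.622 89.090
4 0.540 0.358 94.787
final: 94.787 1.246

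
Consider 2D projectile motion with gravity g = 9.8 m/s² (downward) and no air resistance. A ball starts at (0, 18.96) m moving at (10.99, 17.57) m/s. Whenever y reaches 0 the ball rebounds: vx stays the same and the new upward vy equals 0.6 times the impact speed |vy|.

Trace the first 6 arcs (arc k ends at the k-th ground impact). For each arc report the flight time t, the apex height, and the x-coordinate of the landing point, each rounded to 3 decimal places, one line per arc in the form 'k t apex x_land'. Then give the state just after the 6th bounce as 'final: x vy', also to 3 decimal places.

1 4.454 34.710 48.954
2 3.194 12.496 84.054
3 1.916 4.498 105.114
4 1.150 1.619 117.750
5 0.690 0.583 125.332
6 0.414 0.210 129.881
final: 129.881 1.217

Arc 1: start y=18.960, vy=17.570 → t=4.454, apex=34.710, x_land=48.954, impact vy=-26.083
  bounce: vy ← 0.6·26.083 = 15.650
Arc 2: start y=0.000, vy=15.650 → t=3.194, apex=12.496, x_land=84.054, impact vy=-15.650
  bounce: vy ← 0.6·15.650 = 9.390
Arc 3: start y=0.000, vy=9.390 → t=1.916, apex=4.498, x_land=105.114, impact vy=-9.390
  bounce: vy ← 0.6·9.390 = 5.634
Arc 4: start y=0.000, vy=5.634 → t=1.150, apex=1.619, x_land=117.750, impact vy=-5.634
  bounce: vy ← 0.6·5.634 = 3.380
Arc 5: start y=0.000, vy=3.380 → t=0.690, apex=0.583, x_land=125.332, impact vy=-3.380
  bounce: vy ← 0.6·3.380 = 2.028
Arc 6: start y=0.000, vy=2.028 → t=0.414, apex=0.210, x_land=129.881, impact vy=-2.028
  bounce: vy ← 0.6·2.028 = 1.217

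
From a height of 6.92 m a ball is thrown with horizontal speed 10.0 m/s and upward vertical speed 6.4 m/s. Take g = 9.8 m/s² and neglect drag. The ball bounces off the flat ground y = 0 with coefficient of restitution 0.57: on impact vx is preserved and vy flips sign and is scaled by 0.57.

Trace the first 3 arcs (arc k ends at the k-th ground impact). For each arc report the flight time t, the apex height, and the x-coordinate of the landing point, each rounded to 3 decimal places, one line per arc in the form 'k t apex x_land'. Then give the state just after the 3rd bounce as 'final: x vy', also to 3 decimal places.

1 2.009 9.010 20.091
2 1.546 2.927 35.549
3 0.881 0.951 44.360
final: 44.360 2.461

Arc 1: start y=6.920, vy=6.400 → t=2.009, apex=9.010, x_land=20.091, impact vy=-13.289
  bounce: vy ← 0.57·13.289 = 7.575
Arc 2: start y=0.000, vy=7.575 → t=1.546, apex=2.927, x_land=35.549, impact vy=-7.575
  bounce: vy ← 0.57·7.575 = 4.318
Arc 3: start y=0.000, vy=4.318 → t=0.881, apex=0.951, x_land=44.360, impact vy=-4.318
  bounce: vy ← 0.57·4.318 = 2.461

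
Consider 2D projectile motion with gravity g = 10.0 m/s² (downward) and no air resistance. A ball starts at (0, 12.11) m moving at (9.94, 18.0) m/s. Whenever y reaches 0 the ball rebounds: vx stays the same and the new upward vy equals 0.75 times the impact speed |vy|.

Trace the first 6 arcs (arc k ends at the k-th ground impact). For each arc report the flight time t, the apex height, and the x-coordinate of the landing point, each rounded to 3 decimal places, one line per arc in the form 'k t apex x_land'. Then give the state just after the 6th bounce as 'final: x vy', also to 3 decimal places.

1 4.179 28.310 41.544
2 3.569 15.924 77.022
3 2.677 8.957 103.631
4 2.008 5.039 123.588
5 1.506 2.834 138.555
6 1.129 1.594 149.781
final: 149.781 4.235

Arc 1: start y=12.110, vy=18.000 → t=4.179, apex=28.310, x_land=41.544, impact vy=-23.795
  bounce: vy ← 0.75·23.795 = 17.846
Arc 2: start y=0.000, vy=17.846 → t=3.569, apex=15.924, x_land=77.022, impact vy=-17.846
  bounce: vy ← 0.75·17.846 = 13.385
Arc 3: start y=0.000, vy=13.385 → t=2.677, apex=8.957, x_land=103.631, impact vy=-13.385
  bounce: vy ← 0.75·13.385 = 10.038
Arc 4: start y=0.000, vy=10.038 → t=2.008, apex=5.039, x_land=123.588, impact vy=-10.038
  bounce: vy ← 0.75·10.038 = 7.529
Arc 5: start y=0.000, vy=7.529 → t=1.506, apex=2.834, x_land=138.555, impact vy=-7.529
  bounce: vy ← 0.75·7.529 = 5.647
Arc 6: start y=0.000, vy=5.647 → t=1.129, apex=1.594, x_land=149.781, impact vy=-5.647
  bounce: vy ← 0.75·5.647 = 4.235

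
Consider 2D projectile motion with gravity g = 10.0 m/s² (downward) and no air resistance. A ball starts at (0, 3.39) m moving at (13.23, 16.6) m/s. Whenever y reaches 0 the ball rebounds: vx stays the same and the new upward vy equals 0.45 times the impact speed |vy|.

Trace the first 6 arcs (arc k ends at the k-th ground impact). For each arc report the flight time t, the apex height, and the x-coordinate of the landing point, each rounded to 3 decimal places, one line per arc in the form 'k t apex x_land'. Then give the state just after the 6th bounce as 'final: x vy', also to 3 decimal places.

1 3.513 17.168 46.477
2 1.668 3.477 68.541
3 0.750 0.704 78.469
4 0.338 0.143 82.937
5 0.152 0.029 84.948
6 0.068 0.006 85.852
final: 85.852 0.154

Arc 1: start y=3.390, vy=16.600 → t=3.513, apex=17.168, x_land=46.477, impact vy=-18.530
  bounce: vy ← 0.45·18.530 = 8.338
Arc 2: start y=0.000, vy=8.338 → t=1.668, apex=3.477, x_land=68.541, impact vy=-8.338
  bounce: vy ← 0.45·8.338 = 3.752
Arc 3: start y=0.000, vy=3.752 → t=0.750, apex=0.704, x_land=78.469, impact vy=-3.752
  bounce: vy ← 0.45·3.752 = 1.689
Arc 4: start y=0.000, vy=1.689 → t=0.338, apex=0.143, x_land=82.937, impact vy=-1.689
  bounce: vy ← 0.45·1.689 = 0.760
Arc 5: start y=0.000, vy=0.760 → t=0.152, apex=0.029, x_land=84.948, impact vy=-0.760
  bounce: vy ← 0.45·0.760 = 0.342
Arc 6: start y=0.000, vy=0.342 → t=0.068, apex=0.006, x_land=85.852, impact vy=-0.342
  bounce: vy ← 0.45·0.342 = 0.154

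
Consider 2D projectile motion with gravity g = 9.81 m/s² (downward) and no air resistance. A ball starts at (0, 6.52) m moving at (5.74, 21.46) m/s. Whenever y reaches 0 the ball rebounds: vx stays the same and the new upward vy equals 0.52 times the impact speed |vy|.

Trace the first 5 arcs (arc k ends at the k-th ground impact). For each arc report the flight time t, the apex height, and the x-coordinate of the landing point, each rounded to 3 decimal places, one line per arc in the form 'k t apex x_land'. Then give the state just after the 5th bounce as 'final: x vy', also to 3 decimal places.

Arc 1: start y=6.520, vy=21.460 → t=4.660, apex=29.993, x_land=26.750, impact vy=-24.258
  bounce: vy ← 0.52·24.258 = 12.614
Arc 2: start y=0.000, vy=12.614 → t=2.572, apex=8.110, x_land=41.512, impact vy=-12.614
  bounce: vy ← 0.52·12.614 = 6.559
Arc 3: start y=0.000, vy=6.559 → t=1.337, apex=2.193, x_land=49.188, impact vy=-6.559
  bounce: vy ← 0.52·6.559 = 3.411
Arc 4: start y=0.000, vy=3.411 → t=0.695, apex=0.593, x_land=53.180, impact vy=-3.411
  bounce: vy ← 0.52·3.411 = 1.774
Arc 5: start y=0.000, vy=1.774 → t=0.362, apex=0.160, x_land=55.255, impact vy=-1.774
  bounce: vy ← 0.52·1.774 = 0.922

1 4.660 29.993 26.750
2 2.572 8.110 41.512
3 1.337 2.193 49.188
4 0.695 0.593 53.180
5 0.362 0.160 55.255
final: 55.255 0.922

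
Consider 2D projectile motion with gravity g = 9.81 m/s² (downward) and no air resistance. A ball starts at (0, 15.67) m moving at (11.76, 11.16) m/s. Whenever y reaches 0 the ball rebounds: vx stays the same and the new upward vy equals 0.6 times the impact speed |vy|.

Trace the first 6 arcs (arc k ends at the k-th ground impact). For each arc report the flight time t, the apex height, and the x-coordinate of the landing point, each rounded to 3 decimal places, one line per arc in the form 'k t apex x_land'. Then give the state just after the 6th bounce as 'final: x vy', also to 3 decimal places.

Arc 1: start y=15.670, vy=11.160 → t=3.256, apex=22.018, x_land=38.294, impact vy=-20.784
  bounce: vy ← 0.6·20.784 = 12.471
Arc 2: start y=0.000, vy=12.471 → t=2.542, apex=7.926, x_land=68.193, impact vy=-12.471
  bounce: vy ← 0.6·12.471 = 7.482
Arc 3: start y=0.000, vy=7.482 → t=1.525, apex=2.854, x_land=86.133, impact vy=-7.482
  bounce: vy ← 0.6·7.482 = 4.489
Arc 4: start y=0.000, vy=4.489 → t=0.915, apex=1.027, x_land=96.896, impact vy=-4.489
  bounce: vy ← 0.6·4.489 = 2.694
Arc 5: start y=0.000, vy=2.694 → t=0.549, apex=0.370, x_land=103.354, impact vy=-2.694
  bounce: vy ← 0.6·2.694 = 1.616
Arc 6: start y=0.000, vy=1.616 → t=0.329, apex=0.133, x_land=107.229, impact vy=-1.616
  bounce: vy ← 0.6·1.616 = 0.970

1 3.256 22.018 38.294
2 2.542 7.926 68.193
3 1.525 2.854 86.133
4 0.915 1.027 96.896
5 0.549 0.370 103.354
6 0.329 0.133 107.229
final: 107.229 0.970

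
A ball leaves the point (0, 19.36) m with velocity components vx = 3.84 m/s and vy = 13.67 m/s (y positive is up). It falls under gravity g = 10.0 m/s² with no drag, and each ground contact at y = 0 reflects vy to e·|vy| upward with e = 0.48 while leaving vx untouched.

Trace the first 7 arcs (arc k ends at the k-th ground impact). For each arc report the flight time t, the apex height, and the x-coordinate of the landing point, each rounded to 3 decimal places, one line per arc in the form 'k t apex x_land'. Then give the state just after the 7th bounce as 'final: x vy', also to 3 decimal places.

Arc 1: start y=19.360, vy=13.670 → t=3.763, apex=28.703, x_land=14.450, impact vy=-23.960
  bounce: vy ← 0.48·23.960 = 11.501
Arc 2: start y=0.000, vy=11.501 → t=2.300, apex=6.613, x_land=23.282, impact vy=-11.501
  bounce: vy ← 0.48·11.501 = 5.520
Arc 3: start y=0.000, vy=5.520 → t=1.104, apex=1.524, x_land=27.522, impact vy=-5.520
  bounce: vy ← 0.48·5.520 = 2.650
Arc 4: start y=0.000, vy=2.650 → t=0.530, apex=0.351, x_land=29.557, impact vy=-2.650
  bounce: vy ← 0.48·2.650 = 1.272
Arc 5: start y=0.000, vy=1.272 → t=0.254, apex=0.081, x_land=30.534, impact vy=-1.272
  bounce: vy ← 0.48·1.272 = 0.611
Arc 6: start y=0.000, vy=0.611 → t=0.122, apex=0.019, x_land=31.003, impact vy=-0.611
  bounce: vy ← 0.48·0.611 = 0.293
Arc 7: start y=0.000, vy=0.293 → t=0.059, apex=0.004, x_land=31.228, impact vy=-0.293
  bounce: vy ← 0.48·0.293 = 0.141

1 3.763 28.703 14.450
2 2.300 6.613 23.282
3 1.104 1.524 27.522
4 0.530 0.351 29.557
5 0.254 0.081 30.534
6 0.122 0.019 31.003
7 0.059 0.004 31.228
final: 31.228 0.141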